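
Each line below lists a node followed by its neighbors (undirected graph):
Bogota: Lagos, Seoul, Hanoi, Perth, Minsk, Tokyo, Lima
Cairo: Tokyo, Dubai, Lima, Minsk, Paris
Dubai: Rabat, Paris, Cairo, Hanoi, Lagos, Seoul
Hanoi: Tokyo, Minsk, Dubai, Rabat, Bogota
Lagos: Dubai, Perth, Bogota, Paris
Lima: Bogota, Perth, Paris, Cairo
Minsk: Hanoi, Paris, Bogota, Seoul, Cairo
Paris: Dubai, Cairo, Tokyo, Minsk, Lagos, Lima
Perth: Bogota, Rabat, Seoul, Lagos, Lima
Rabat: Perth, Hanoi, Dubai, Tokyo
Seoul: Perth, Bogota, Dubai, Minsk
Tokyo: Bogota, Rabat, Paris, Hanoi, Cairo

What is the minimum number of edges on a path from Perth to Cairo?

2

Level 0: Perth
Level 1: Bogota, Lagos, Lima, Rabat, Seoul
Level 2: Cairo, Dubai, Hanoi, Minsk, Paris, Tokyo
Cairo first appears at level 2.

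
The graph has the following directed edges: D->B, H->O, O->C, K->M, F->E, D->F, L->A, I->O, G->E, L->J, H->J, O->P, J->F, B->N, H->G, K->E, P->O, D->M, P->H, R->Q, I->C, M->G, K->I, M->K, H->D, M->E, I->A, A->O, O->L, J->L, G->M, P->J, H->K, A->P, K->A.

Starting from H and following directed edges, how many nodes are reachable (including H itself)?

BFS from H visits: H, O, K, J, G, D, P, L, C, M, I, E, A, F, B, N
Reachable nodes: 16 of 18 total.

16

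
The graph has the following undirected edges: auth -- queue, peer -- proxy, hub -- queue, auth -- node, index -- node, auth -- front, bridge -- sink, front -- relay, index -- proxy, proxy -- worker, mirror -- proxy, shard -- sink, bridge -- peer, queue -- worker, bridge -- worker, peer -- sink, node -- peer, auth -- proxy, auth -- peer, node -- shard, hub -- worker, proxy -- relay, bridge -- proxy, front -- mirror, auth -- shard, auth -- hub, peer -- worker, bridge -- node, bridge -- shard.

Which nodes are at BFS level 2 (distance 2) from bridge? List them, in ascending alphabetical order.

auth, hub, index, mirror, queue, relay

Level 0: bridge
Level 1: node, peer, proxy, shard, sink, worker
Level 2: auth, hub, index, mirror, queue, relay
Level 3: front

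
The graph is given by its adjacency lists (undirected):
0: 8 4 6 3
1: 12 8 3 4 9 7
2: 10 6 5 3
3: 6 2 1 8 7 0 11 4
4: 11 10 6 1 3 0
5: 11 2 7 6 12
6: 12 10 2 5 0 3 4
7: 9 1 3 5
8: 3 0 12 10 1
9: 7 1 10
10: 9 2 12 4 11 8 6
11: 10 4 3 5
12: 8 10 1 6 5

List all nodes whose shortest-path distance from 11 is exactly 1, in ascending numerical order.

Level 0: 11
Level 1: 3, 4, 5, 10
Level 2: 0, 1, 2, 6, 7, 8, 9, 12

3, 4, 5, 10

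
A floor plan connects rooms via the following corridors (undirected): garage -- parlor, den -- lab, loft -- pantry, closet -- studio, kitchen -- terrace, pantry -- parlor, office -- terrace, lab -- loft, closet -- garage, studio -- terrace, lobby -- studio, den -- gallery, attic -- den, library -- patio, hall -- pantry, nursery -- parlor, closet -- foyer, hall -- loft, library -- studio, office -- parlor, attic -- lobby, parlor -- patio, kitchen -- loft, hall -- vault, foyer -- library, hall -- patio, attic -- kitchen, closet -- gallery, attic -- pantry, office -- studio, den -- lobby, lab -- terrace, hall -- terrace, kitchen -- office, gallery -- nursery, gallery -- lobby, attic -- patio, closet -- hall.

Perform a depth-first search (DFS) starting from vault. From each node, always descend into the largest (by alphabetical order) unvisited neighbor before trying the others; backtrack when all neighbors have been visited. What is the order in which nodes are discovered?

vault -> hall -> terrace -> studio -> office -> parlor -> patio -> library -> foyer -> closet -> garage -> gallery -> nursery -> lobby -> den -> lab -> loft -> pantry -> attic -> kitchen

Visit vault
vault → hall
hall → terrace
terrace → studio
studio → office
office → parlor
parlor → patio
patio → library
library → foyer
foyer → closet
closet → garage
closet → gallery
gallery → nursery
gallery → lobby
lobby → den
den → lab
lab → loft
loft → pantry
pantry → attic
attic → kitchen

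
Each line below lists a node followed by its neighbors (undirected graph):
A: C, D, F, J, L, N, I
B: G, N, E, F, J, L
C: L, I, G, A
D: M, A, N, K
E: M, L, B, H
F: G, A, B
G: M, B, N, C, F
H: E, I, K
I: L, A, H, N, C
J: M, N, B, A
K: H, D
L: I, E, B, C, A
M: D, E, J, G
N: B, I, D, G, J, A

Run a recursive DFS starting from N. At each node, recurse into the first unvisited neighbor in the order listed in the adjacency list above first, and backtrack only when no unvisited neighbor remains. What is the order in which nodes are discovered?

N, B, G, M, D, A, C, L, I, H, E, K, F, J

Visit N
N → B
B → G
G → M
M → D
D → A
A → C
C → L
L → I
I → H
H → E
H → K
A → F
A → J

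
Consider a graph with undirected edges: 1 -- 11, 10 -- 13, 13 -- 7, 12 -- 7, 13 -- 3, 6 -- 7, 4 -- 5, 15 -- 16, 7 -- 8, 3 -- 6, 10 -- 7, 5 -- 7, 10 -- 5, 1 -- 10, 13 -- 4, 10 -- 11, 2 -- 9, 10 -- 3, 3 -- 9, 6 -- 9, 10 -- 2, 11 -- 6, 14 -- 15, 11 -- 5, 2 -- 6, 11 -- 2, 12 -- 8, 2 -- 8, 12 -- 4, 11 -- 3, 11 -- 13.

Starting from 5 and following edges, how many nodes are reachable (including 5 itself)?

BFS from 5 visits: 5, 4, 7, 10, 11, 12, 13, 6, 8, 1, 2, 3, 9
Reachable nodes: 13 of 16 total.

13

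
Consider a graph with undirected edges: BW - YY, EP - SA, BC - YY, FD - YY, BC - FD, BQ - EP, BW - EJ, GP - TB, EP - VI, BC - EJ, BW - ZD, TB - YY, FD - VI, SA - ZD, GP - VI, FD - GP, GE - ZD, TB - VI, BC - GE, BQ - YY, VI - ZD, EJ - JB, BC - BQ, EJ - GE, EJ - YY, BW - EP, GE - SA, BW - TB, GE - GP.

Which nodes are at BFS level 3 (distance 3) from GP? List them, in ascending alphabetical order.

BQ, JB

Level 0: GP
Level 1: FD, GE, TB, VI
Level 2: BC, BW, EJ, EP, SA, YY, ZD
Level 3: BQ, JB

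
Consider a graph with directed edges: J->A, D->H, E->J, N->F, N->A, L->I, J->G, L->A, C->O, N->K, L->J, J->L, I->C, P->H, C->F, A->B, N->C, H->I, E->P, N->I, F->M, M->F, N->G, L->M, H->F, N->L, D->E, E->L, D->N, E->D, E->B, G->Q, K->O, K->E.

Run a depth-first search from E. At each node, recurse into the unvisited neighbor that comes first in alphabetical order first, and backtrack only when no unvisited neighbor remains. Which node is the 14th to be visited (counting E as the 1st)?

Visit E
E → B
E → D
D → H
H → F
F → M
H → I
I → C
C → O
D → N
N → A
N → G
G → Q
N → K
N → L
L → J
E → P

Visit order: E, B, D, H, F, M, I, C, O, N, A, G, Q, K, L, J, P

K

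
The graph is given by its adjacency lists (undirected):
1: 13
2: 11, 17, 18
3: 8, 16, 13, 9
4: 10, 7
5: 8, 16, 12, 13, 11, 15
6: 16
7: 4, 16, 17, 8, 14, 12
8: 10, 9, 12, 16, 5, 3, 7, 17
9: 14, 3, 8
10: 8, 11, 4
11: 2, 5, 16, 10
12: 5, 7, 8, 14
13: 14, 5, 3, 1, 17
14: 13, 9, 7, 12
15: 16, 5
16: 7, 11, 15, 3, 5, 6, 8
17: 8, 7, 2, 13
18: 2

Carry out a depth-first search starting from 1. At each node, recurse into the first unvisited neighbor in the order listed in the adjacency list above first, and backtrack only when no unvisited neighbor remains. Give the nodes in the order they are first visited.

1, 13, 14, 9, 3, 8, 10, 11, 2, 17, 7, 4, 16, 15, 5, 12, 6, 18

Visit 1
1 → 13
13 → 14
14 → 9
9 → 3
3 → 8
8 → 10
10 → 11
11 → 2
2 → 17
17 → 7
7 → 4
7 → 16
16 → 15
15 → 5
5 → 12
16 → 6
2 → 18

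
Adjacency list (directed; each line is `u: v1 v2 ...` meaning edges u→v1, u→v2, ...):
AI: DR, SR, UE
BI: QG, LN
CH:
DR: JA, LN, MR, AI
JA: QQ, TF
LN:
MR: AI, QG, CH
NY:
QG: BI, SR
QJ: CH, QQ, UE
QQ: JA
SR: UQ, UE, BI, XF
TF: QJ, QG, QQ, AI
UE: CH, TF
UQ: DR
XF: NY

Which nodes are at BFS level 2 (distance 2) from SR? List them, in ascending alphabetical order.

CH, DR, LN, NY, QG, TF

Level 0: SR
Level 1: BI, UE, UQ, XF
Level 2: CH, DR, LN, NY, QG, TF
Level 3: AI, JA, MR, QJ, QQ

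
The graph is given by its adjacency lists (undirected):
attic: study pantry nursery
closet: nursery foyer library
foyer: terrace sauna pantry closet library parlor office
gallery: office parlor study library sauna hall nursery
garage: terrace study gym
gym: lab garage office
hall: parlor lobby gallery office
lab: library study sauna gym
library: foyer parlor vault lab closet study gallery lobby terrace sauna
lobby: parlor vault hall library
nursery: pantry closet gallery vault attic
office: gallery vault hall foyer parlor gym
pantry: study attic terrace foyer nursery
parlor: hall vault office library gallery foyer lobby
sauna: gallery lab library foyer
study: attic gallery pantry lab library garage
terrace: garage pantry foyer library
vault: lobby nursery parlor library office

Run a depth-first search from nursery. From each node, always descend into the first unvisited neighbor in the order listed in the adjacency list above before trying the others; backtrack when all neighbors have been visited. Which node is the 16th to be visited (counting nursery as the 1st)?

lab

Visit nursery
nursery → pantry
pantry → study
study → attic
study → gallery
gallery → office
office → vault
vault → lobby
lobby → parlor
parlor → hall
parlor → library
library → foyer
foyer → terrace
terrace → garage
garage → gym
gym → lab
lab → sauna
foyer → closet

Visit order: nursery, pantry, study, attic, gallery, office, vault, lobby, parlor, hall, library, foyer, terrace, garage, gym, lab, sauna, closet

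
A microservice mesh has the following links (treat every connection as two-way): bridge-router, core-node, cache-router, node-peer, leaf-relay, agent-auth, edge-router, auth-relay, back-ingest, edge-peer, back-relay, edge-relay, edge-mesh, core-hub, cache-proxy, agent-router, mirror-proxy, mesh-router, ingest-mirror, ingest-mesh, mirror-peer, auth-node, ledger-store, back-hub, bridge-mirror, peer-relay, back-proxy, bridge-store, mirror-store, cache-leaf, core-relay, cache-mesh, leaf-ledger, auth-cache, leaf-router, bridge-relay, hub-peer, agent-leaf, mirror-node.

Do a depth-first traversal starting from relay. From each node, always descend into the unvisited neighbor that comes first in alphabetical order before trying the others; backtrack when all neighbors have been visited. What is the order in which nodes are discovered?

Visit relay
relay → auth
auth → agent
agent → leaf
leaf → cache
cache → mesh
mesh → edge
edge → peer
peer → hub
hub → back
back → ingest
ingest → mirror
mirror → bridge
bridge → router
bridge → store
store → ledger
mirror → node
node → core
mirror → proxy

relay, auth, agent, leaf, cache, mesh, edge, peer, hub, back, ingest, mirror, bridge, router, store, ledger, node, core, proxy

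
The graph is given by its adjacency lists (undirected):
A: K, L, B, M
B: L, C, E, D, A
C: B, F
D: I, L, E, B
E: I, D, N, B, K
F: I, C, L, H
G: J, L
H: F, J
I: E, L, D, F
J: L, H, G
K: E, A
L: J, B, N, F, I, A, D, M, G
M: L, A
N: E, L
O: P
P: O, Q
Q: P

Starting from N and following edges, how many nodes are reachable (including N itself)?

14

BFS from N visits: N, E, L, I, D, B, K, J, F, A, M, G, C, H
Reachable nodes: 14 of 17 total.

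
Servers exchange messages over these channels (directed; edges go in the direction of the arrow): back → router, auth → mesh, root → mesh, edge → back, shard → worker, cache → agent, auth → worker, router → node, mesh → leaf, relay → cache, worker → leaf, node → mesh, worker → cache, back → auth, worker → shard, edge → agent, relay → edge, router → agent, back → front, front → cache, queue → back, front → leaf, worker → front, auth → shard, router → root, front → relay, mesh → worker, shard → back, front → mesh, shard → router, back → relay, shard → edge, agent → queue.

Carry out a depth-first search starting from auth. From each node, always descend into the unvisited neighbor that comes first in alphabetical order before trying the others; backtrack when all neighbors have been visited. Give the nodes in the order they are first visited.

Visit auth
auth → mesh
mesh → leaf
mesh → worker
worker → cache
cache → agent
agent → queue
queue → back
back → front
front → relay
relay → edge
back → router
router → node
router → root
worker → shard

auth -> mesh -> leaf -> worker -> cache -> agent -> queue -> back -> front -> relay -> edge -> router -> node -> root -> shard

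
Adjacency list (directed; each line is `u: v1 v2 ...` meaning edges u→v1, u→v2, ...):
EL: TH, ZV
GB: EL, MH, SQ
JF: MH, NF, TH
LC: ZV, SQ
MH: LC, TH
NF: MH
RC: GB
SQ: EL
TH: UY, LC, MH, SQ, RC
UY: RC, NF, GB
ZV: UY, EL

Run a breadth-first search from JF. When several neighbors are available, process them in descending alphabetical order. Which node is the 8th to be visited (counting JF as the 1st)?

Visit JF; enqueue TH, NF, MH → queue [TH, NF, MH]
Visit TH; enqueue UY, SQ, RC, LC → queue [NF, MH, UY, SQ, RC, LC]
Visit NF → queue [MH, UY, SQ, RC, LC]
Visit MH → queue [UY, SQ, RC, LC]
Visit UY; enqueue GB → queue [SQ, RC, LC, GB]
Visit SQ; enqueue EL → queue [RC, LC, GB, EL]
Visit RC → queue [LC, GB, EL]
Visit LC; enqueue ZV → queue [GB, EL, ZV]
Visit GB → queue [EL, ZV]
Visit EL → queue [ZV]
Visit ZV → queue []

Visit order: JF, TH, NF, MH, UY, SQ, RC, LC, GB, EL, ZV

LC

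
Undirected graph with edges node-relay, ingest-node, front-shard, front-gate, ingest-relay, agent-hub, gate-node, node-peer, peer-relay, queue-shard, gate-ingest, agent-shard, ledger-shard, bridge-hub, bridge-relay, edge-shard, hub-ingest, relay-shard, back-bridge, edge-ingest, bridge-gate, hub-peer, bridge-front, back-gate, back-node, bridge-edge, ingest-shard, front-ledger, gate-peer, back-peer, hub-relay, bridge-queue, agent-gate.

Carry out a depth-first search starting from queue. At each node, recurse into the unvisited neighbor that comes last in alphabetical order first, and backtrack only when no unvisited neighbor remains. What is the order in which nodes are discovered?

Visit queue
queue → shard
shard → relay
relay → peer
peer → node
node → ingest
ingest → hub
hub → bridge
bridge → gate
gate → front
front → ledger
gate → back
gate → agent
bridge → edge

queue, shard, relay, peer, node, ingest, hub, bridge, gate, front, ledger, back, agent, edge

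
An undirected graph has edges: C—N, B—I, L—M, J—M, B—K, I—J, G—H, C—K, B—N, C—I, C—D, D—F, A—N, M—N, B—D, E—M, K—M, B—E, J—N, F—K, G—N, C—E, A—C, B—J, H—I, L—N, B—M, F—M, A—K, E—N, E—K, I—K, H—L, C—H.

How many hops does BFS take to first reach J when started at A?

2

Level 0: A
Level 1: C, K, N
Level 2: B, D, E, F, G, H, I, J, L, M
J first appears at level 2.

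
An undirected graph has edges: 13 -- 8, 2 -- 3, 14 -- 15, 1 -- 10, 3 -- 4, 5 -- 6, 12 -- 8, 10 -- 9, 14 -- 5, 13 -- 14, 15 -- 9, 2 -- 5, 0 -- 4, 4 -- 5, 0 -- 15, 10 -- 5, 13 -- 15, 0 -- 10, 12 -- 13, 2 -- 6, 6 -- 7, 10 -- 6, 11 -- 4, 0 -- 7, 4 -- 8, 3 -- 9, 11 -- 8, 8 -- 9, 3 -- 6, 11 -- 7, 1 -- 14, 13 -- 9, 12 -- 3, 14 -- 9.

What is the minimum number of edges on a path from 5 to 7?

2

Level 0: 5
Level 1: 2, 4, 6, 10, 14
Level 2: 0, 1, 3, 7, 8, 9, 11, 13, 15
Level 3: 12
7 first appears at level 2.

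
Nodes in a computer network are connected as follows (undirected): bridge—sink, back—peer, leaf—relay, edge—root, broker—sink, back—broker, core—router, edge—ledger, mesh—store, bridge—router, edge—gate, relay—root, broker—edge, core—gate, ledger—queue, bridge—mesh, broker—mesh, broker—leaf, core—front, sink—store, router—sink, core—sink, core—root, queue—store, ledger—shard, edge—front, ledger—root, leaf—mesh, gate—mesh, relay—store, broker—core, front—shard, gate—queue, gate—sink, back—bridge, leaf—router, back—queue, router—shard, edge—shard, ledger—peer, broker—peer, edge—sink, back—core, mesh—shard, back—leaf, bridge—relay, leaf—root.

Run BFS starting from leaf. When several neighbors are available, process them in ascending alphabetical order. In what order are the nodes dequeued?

leaf back broker mesh relay root router bridge core peer queue edge sink gate shard store ledger front

Visit leaf; enqueue back, broker, mesh, relay, root, router → queue [back, broker, mesh, relay, root, router]
Visit back; enqueue bridge, core, peer, queue → queue [broker, mesh, relay, root, router, bridge, core, peer, queue]
Visit broker; enqueue edge, sink → queue [mesh, relay, root, router, bridge, core, peer, queue, edge, sink]
Visit mesh; enqueue gate, shard, store → queue [relay, root, router, bridge, core, peer, queue, edge, sink, gate, shard, store]
Visit relay → queue [root, router, bridge, core, peer, queue, edge, sink, gate, shard, store]
Visit root; enqueue ledger → queue [router, bridge, core, peer, queue, edge, sink, gate, shard, store, ledger]
Visit router → queue [bridge, core, peer, queue, edge, sink, gate, shard, store, ledger]
Visit bridge → queue [core, peer, queue, edge, sink, gate, shard, store, ledger]
Visit core; enqueue front → queue [peer, queue, edge, sink, gate, shard, store, ledger, front]
Visit peer → queue [queue, edge, sink, gate, shard, store, ledger, front]
Visit queue → queue [edge, sink, gate, shard, store, ledger, front]
Visit edge → queue [sink, gate, shard, store, ledger, front]
Visit sink → queue [gate, shard, store, ledger, front]
Visit gate → queue [shard, store, ledger, front]
Visit shard → queue [store, ledger, front]
Visit store → queue [ledger, front]
Visit ledger → queue [front]
Visit front → queue []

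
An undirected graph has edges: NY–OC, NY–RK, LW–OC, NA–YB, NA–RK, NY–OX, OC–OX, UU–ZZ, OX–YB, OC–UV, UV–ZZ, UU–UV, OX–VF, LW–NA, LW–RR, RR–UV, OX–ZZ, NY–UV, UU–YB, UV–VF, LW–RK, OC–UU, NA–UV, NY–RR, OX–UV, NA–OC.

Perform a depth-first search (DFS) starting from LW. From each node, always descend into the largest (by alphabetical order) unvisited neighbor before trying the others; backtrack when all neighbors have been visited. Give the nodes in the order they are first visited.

Visit LW
LW → RR
RR → UV
UV → ZZ
ZZ → UU
UU → YB
YB → OX
OX → VF
OX → OC
OC → NY
NY → RK
RK → NA

LW, RR, UV, ZZ, UU, YB, OX, VF, OC, NY, RK, NA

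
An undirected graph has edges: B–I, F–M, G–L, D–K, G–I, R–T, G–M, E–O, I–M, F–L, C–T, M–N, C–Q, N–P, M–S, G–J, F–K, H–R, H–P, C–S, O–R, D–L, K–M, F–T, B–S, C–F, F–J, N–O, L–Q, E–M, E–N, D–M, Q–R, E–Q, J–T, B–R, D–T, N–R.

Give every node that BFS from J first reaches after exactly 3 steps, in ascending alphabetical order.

Level 0: J
Level 1: F, G, T
Level 2: C, D, I, K, L, M, R
Level 3: B, E, H, N, O, Q, S
Level 4: P

B, E, H, N, O, Q, S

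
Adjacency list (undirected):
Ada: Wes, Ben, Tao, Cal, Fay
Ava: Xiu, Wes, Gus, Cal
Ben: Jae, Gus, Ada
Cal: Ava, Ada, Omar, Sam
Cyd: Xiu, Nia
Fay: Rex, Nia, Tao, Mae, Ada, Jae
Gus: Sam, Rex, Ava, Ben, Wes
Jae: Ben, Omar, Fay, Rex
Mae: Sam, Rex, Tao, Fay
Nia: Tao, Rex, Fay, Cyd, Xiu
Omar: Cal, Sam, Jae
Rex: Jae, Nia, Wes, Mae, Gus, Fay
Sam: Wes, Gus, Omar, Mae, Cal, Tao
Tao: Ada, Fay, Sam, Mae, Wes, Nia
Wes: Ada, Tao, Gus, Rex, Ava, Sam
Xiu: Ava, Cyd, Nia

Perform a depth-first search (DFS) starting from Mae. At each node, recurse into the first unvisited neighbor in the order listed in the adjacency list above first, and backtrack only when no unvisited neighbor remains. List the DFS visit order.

Mae, Sam, Wes, Ada, Ben, Jae, Omar, Cal, Ava, Xiu, Cyd, Nia, Tao, Fay, Rex, Gus

Visit Mae
Mae → Sam
Sam → Wes
Wes → Ada
Ada → Ben
Ben → Jae
Jae → Omar
Omar → Cal
Cal → Ava
Ava → Xiu
Xiu → Cyd
Cyd → Nia
Nia → Tao
Tao → Fay
Fay → Rex
Rex → Gus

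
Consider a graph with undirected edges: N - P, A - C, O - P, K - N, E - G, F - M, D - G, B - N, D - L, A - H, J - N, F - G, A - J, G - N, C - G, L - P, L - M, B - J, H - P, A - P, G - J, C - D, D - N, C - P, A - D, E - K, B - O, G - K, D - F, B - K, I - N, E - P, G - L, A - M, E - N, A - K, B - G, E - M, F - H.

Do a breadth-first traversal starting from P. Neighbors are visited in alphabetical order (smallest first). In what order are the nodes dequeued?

Visit P; enqueue A, C, E, H, L, N, O → queue [A, C, E, H, L, N, O]
Visit A; enqueue D, J, K, M → queue [C, E, H, L, N, O, D, J, K, M]
Visit C; enqueue G → queue [E, H, L, N, O, D, J, K, M, G]
Visit E → queue [H, L, N, O, D, J, K, M, G]
Visit H; enqueue F → queue [L, N, O, D, J, K, M, G, F]
Visit L → queue [N, O, D, J, K, M, G, F]
Visit N; enqueue B, I → queue [O, D, J, K, M, G, F, B, I]
Visit O → queue [D, J, K, M, G, F, B, I]
Visit D → queue [J, K, M, G, F, B, I]
Visit J → queue [K, M, G, F, B, I]
Visit K → queue [M, G, F, B, I]
Visit M → queue [G, F, B, I]
Visit G → queue [F, B, I]
Visit F → queue [B, I]
Visit B → queue [I]
Visit I → queue []

P, A, C, E, H, L, N, O, D, J, K, M, G, F, B, I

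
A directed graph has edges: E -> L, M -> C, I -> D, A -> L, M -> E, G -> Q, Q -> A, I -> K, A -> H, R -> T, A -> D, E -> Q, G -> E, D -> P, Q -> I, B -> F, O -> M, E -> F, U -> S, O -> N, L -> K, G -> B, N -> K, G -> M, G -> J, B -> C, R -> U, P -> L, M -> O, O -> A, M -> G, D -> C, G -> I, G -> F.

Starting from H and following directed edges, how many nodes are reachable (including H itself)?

1

BFS from H visits: H
Reachable nodes: 1 of 21 total.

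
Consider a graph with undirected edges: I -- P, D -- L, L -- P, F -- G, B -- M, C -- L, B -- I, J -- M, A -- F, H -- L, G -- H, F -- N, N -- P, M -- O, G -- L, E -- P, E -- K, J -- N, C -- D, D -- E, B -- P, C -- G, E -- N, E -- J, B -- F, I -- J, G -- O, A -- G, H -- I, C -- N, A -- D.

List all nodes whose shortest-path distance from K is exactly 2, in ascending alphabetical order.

D, J, N, P

Level 0: K
Level 1: E
Level 2: D, J, N, P
Level 3: A, B, C, F, I, L, M
Level 4: G, H, O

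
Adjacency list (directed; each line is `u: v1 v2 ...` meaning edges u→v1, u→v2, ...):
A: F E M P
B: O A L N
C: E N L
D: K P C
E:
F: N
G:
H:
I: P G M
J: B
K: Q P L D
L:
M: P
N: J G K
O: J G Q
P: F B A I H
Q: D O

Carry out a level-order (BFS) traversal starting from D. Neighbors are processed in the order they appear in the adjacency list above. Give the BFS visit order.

D → K → P → C → Q → L → F → B → A → I → H → E → N → O → M → G → J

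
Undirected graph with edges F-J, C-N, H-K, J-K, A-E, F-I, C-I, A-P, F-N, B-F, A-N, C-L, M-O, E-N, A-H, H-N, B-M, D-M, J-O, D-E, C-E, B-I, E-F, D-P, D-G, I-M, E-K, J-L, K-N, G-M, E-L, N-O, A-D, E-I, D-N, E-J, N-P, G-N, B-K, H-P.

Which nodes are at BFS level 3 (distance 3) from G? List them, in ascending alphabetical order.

J, L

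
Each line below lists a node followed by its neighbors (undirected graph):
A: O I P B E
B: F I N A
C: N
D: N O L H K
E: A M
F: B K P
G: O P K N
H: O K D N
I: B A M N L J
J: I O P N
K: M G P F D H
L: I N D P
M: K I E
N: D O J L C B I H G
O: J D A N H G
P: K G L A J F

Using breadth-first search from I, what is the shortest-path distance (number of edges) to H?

Level 0: I
Level 1: A, B, J, L, M, N
Level 2: C, D, E, F, G, H, K, O, P
H first appears at level 2.

2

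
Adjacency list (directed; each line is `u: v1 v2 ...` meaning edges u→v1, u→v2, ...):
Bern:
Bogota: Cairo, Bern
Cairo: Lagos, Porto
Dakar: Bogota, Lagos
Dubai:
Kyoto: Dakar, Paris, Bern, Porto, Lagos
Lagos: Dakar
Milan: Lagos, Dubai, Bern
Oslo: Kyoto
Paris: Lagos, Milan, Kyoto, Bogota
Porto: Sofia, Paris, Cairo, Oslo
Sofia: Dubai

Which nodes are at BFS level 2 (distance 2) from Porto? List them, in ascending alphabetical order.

Level 0: Porto
Level 1: Cairo, Oslo, Paris, Sofia
Level 2: Bogota, Dubai, Kyoto, Lagos, Milan
Level 3: Bern, Dakar

Bogota, Dubai, Kyoto, Lagos, Milan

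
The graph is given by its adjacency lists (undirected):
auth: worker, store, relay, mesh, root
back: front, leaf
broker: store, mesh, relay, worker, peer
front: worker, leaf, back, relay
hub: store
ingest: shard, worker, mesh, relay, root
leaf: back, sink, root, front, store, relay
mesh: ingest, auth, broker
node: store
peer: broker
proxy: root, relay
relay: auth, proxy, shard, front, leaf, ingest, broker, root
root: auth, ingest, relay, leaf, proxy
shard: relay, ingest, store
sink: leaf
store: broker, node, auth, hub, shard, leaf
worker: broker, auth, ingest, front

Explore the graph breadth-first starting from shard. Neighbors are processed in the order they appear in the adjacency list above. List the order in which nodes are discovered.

shard -> relay -> ingest -> store -> auth -> proxy -> front -> leaf -> broker -> root -> worker -> mesh -> node -> hub -> back -> sink -> peer

Visit shard; enqueue relay, ingest, store → queue [relay, ingest, store]
Visit relay; enqueue auth, proxy, front, leaf, broker, root → queue [ingest, store, auth, proxy, front, leaf, broker, root]
Visit ingest; enqueue worker, mesh → queue [store, auth, proxy, front, leaf, broker, root, worker, mesh]
Visit store; enqueue node, hub → queue [auth, proxy, front, leaf, broker, root, worker, mesh, node, hub]
Visit auth → queue [proxy, front, leaf, broker, root, worker, mesh, node, hub]
Visit proxy → queue [front, leaf, broker, root, worker, mesh, node, hub]
Visit front; enqueue back → queue [leaf, broker, root, worker, mesh, node, hub, back]
Visit leaf; enqueue sink → queue [broker, root, worker, mesh, node, hub, back, sink]
Visit broker; enqueue peer → queue [root, worker, mesh, node, hub, back, sink, peer]
Visit root → queue [worker, mesh, node, hub, back, sink, peer]
Visit worker → queue [mesh, node, hub, back, sink, peer]
Visit mesh → queue [node, hub, back, sink, peer]
Visit node → queue [hub, back, sink, peer]
Visit hub → queue [back, sink, peer]
Visit back → queue [sink, peer]
Visit sink → queue [peer]
Visit peer → queue []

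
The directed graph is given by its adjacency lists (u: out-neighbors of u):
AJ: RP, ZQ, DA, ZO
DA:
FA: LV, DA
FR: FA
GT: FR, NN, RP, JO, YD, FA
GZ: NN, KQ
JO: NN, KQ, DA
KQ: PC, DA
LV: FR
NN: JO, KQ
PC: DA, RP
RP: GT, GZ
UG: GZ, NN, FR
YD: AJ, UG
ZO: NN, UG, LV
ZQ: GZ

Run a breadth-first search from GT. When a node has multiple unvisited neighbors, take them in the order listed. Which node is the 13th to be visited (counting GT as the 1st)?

Visit GT; enqueue FR, NN, RP, JO, YD, FA → queue [FR, NN, RP, JO, YD, FA]
Visit FR → queue [NN, RP, JO, YD, FA]
Visit NN; enqueue KQ → queue [RP, JO, YD, FA, KQ]
Visit RP; enqueue GZ → queue [JO, YD, FA, KQ, GZ]
Visit JO; enqueue DA → queue [YD, FA, KQ, GZ, DA]
Visit YD; enqueue AJ, UG → queue [FA, KQ, GZ, DA, AJ, UG]
Visit FA; enqueue LV → queue [KQ, GZ, DA, AJ, UG, LV]
Visit KQ; enqueue PC → queue [GZ, DA, AJ, UG, LV, PC]
Visit GZ → queue [DA, AJ, UG, LV, PC]
Visit DA → queue [AJ, UG, LV, PC]
Visit AJ; enqueue ZQ, ZO → queue [UG, LV, PC, ZQ, ZO]
Visit UG → queue [LV, PC, ZQ, ZO]
Visit LV → queue [PC, ZQ, ZO]
Visit PC → queue [ZQ, ZO]
Visit ZQ → queue [ZO]
Visit ZO → queue []

Visit order: GT, FR, NN, RP, JO, YD, FA, KQ, GZ, DA, AJ, UG, LV, PC, ZQ, ZO

LV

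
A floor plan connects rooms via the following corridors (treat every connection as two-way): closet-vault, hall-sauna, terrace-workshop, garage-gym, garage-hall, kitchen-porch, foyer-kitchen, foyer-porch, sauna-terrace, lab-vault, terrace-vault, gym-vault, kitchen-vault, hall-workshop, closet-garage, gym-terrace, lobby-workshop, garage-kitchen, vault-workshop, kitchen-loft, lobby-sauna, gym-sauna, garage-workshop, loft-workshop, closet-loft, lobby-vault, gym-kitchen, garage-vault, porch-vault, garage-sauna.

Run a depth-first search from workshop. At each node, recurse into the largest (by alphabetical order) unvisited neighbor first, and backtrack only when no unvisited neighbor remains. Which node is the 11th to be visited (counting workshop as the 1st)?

loft

Visit workshop
workshop → vault
vault → terrace
terrace → sauna
sauna → lobby
sauna → hall
hall → garage
garage → kitchen
kitchen → porch
porch → foyer
kitchen → loft
loft → closet
kitchen → gym
vault → lab

Visit order: workshop, vault, terrace, sauna, lobby, hall, garage, kitchen, porch, foyer, loft, closet, gym, lab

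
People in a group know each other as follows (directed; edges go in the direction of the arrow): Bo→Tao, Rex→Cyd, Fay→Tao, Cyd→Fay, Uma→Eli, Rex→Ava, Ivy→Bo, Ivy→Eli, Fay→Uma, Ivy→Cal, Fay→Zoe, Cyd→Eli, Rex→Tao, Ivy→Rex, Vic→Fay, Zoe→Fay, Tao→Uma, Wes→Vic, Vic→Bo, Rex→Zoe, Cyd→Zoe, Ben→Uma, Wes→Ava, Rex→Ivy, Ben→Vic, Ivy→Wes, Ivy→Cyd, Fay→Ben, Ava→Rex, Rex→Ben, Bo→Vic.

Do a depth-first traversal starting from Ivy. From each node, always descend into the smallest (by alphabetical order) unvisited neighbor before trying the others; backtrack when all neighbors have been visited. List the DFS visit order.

Visit Ivy
Ivy → Bo
Bo → Tao
Tao → Uma
Uma → Eli
Bo → Vic
Vic → Fay
Fay → Ben
Fay → Zoe
Ivy → Cal
Ivy → Cyd
Ivy → Rex
Rex → Ava
Ivy → Wes

Ivy, Bo, Tao, Uma, Eli, Vic, Fay, Ben, Zoe, Cal, Cyd, Rex, Ava, Wes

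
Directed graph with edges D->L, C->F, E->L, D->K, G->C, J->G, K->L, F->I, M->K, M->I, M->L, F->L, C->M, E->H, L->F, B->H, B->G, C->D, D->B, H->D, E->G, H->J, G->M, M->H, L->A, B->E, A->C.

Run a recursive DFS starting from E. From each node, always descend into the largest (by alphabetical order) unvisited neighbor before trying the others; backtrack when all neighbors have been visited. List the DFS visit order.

E, L, F, I, A, C, M, K, H, J, G, D, B

Visit E
E → L
L → F
F → I
L → A
A → C
C → M
M → K
M → H
H → J
J → G
H → D
D → B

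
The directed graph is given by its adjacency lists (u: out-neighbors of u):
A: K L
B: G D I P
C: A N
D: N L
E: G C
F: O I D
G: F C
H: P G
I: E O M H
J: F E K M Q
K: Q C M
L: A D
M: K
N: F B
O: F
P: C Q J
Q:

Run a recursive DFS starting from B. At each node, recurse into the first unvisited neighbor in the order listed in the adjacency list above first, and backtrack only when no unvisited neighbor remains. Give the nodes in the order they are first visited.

Visit B
B → G
G → F
F → O
F → I
I → E
E → C
C → A
A → K
K → Q
K → M
A → L
L → D
D → N
I → H
H → P
P → J

B, G, F, O, I, E, C, A, K, Q, M, L, D, N, H, P, J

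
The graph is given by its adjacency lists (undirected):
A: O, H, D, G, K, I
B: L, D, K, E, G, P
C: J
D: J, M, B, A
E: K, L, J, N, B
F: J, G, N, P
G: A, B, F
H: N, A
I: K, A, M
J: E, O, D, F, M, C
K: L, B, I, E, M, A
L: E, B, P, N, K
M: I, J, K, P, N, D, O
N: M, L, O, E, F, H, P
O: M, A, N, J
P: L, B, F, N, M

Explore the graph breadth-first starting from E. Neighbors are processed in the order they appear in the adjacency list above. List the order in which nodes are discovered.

E, K, L, J, N, B, I, M, A, P, O, D, F, C, H, G

Visit E; enqueue K, L, J, N, B → queue [K, L, J, N, B]
Visit K; enqueue I, M, A → queue [L, J, N, B, I, M, A]
Visit L; enqueue P → queue [J, N, B, I, M, A, P]
Visit J; enqueue O, D, F, C → queue [N, B, I, M, A, P, O, D, F, C]
Visit N; enqueue H → queue [B, I, M, A, P, O, D, F, C, H]
Visit B; enqueue G → queue [I, M, A, P, O, D, F, C, H, G]
Visit I → queue [M, A, P, O, D, F, C, H, G]
Visit M → queue [A, P, O, D, F, C, H, G]
Visit A → queue [P, O, D, F, C, H, G]
Visit P → queue [O, D, F, C, H, G]
Visit O → queue [D, F, C, H, G]
Visit D → queue [F, C, H, G]
Visit F → queue [C, H, G]
Visit C → queue [H, G]
Visit H → queue [G]
Visit G → queue []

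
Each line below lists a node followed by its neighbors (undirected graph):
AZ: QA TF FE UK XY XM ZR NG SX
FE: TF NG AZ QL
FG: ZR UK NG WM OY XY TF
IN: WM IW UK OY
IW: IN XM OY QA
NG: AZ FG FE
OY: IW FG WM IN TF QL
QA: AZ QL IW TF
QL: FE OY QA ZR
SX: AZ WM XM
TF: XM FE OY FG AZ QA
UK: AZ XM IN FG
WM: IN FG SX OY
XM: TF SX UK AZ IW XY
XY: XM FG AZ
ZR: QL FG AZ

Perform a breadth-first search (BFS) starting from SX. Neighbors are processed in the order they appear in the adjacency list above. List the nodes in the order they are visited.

Visit SX; enqueue AZ, WM, XM → queue [AZ, WM, XM]
Visit AZ; enqueue QA, TF, FE, UK, XY, ZR, NG → queue [WM, XM, QA, TF, FE, UK, XY, ZR, NG]
Visit WM; enqueue IN, FG, OY → queue [XM, QA, TF, FE, UK, XY, ZR, NG, IN, FG, OY]
Visit XM; enqueue IW → queue [QA, TF, FE, UK, XY, ZR, NG, IN, FG, OY, IW]
Visit QA; enqueue QL → queue [TF, FE, UK, XY, ZR, NG, IN, FG, OY, IW, QL]
Visit TF → queue [FE, UK, XY, ZR, NG, IN, FG, OY, IW, QL]
Visit FE → queue [UK, XY, ZR, NG, IN, FG, OY, IW, QL]
Visit UK → queue [XY, ZR, NG, IN, FG, OY, IW, QL]
Visit XY → queue [ZR, NG, IN, FG, OY, IW, QL]
Visit ZR → queue [NG, IN, FG, OY, IW, QL]
Visit NG → queue [IN, FG, OY, IW, QL]
Visit IN → queue [FG, OY, IW, QL]
Visit FG → queue [OY, IW, QL]
Visit OY → queue [IW, QL]
Visit IW → queue [QL]
Visit QL → queue []

SX, AZ, WM, XM, QA, TF, FE, UK, XY, ZR, NG, IN, FG, OY, IW, QL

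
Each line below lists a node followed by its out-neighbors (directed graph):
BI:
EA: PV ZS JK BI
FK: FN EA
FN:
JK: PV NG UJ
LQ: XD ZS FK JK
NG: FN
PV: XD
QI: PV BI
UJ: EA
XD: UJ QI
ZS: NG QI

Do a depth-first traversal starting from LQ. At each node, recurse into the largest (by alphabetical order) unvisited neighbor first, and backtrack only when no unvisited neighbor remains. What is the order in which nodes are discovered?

Visit LQ
LQ → ZS
ZS → QI
QI → PV
PV → XD
XD → UJ
UJ → EA
EA → JK
JK → NG
NG → FN
EA → BI
LQ → FK

LQ, ZS, QI, PV, XD, UJ, EA, JK, NG, FN, BI, FK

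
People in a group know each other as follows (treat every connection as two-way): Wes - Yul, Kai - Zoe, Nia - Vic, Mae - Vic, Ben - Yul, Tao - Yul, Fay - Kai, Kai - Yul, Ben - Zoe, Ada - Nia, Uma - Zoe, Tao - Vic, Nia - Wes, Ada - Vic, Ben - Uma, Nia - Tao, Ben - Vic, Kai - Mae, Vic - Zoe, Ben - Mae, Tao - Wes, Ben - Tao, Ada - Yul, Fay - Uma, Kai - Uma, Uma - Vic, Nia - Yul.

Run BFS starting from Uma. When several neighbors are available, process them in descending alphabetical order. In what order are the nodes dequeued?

Visit Uma; enqueue Zoe, Vic, Kai, Fay, Ben → queue [Zoe, Vic, Kai, Fay, Ben]
Visit Zoe → queue [Vic, Kai, Fay, Ben]
Visit Vic; enqueue Tao, Nia, Mae, Ada → queue [Kai, Fay, Ben, Tao, Nia, Mae, Ada]
Visit Kai; enqueue Yul → queue [Fay, Ben, Tao, Nia, Mae, Ada, Yul]
Visit Fay → queue [Ben, Tao, Nia, Mae, Ada, Yul]
Visit Ben → queue [Tao, Nia, Mae, Ada, Yul]
Visit Tao; enqueue Wes → queue [Nia, Mae, Ada, Yul, Wes]
Visit Nia → queue [Mae, Ada, Yul, Wes]
Visit Mae → queue [Ada, Yul, Wes]
Visit Ada → queue [Yul, Wes]
Visit Yul → queue [Wes]
Visit Wes → queue []

Uma, Zoe, Vic, Kai, Fay, Ben, Tao, Nia, Mae, Ada, Yul, Wes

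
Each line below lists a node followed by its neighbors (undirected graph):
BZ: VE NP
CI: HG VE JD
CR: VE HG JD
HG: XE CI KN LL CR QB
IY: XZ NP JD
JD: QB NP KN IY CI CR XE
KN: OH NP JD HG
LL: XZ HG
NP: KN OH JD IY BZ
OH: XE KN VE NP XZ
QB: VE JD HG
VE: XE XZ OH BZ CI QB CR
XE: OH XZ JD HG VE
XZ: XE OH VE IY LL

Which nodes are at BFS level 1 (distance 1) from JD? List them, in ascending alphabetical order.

CI, CR, IY, KN, NP, QB, XE

Level 0: JD
Level 1: CI, CR, IY, KN, NP, QB, XE
Level 2: BZ, HG, OH, VE, XZ
Level 3: LL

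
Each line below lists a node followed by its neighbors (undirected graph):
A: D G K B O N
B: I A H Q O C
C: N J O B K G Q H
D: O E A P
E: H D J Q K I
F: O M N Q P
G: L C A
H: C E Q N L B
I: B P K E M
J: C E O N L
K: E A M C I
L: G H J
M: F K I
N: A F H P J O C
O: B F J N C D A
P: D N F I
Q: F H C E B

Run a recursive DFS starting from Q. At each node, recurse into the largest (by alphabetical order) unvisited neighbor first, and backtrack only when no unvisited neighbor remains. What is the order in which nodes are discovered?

Q, H, N, P, I, M, K, E, J, O, F, D, A, G, L, C, B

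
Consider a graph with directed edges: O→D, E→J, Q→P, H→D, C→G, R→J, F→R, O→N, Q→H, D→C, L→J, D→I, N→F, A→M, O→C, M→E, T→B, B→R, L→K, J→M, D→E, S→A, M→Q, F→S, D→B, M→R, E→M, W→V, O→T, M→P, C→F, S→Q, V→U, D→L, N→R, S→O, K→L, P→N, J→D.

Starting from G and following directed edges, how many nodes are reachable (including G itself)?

BFS from G visits: G
Reachable nodes: 1 of 23 total.

1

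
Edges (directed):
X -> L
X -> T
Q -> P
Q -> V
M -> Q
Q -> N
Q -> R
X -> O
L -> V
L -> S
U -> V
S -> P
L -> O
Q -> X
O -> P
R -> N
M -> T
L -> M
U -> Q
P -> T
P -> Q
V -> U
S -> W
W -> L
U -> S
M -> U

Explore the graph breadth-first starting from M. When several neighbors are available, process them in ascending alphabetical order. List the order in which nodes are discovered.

Visit M; enqueue Q, T, U → queue [Q, T, U]
Visit Q; enqueue N, P, R, V, X → queue [T, U, N, P, R, V, X]
Visit T → queue [U, N, P, R, V, X]
Visit U; enqueue S → queue [N, P, R, V, X, S]
Visit N → queue [P, R, V, X, S]
Visit P → queue [R, V, X, S]
Visit R → queue [V, X, S]
Visit V → queue [X, S]
Visit X; enqueue L, O → queue [S, L, O]
Visit S; enqueue W → queue [L, O, W]
Visit L → queue [O, W]
Visit O → queue [W]
Visit W → queue []

M -> Q -> T -> U -> N -> P -> R -> V -> X -> S -> L -> O -> W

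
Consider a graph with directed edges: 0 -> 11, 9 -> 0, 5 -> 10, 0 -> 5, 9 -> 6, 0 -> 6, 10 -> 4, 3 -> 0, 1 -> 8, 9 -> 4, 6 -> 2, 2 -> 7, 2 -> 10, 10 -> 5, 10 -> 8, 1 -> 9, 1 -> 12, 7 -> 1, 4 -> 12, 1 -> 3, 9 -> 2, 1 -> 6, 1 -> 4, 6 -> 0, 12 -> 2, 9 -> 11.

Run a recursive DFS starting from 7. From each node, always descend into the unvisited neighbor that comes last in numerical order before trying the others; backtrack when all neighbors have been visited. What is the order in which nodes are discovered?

7 -> 1 -> 12 -> 2 -> 10 -> 8 -> 5 -> 4 -> 9 -> 11 -> 6 -> 0 -> 3

Visit 7
7 → 1
1 → 12
12 → 2
2 → 10
10 → 8
10 → 5
10 → 4
1 → 9
9 → 11
9 → 6
6 → 0
1 → 3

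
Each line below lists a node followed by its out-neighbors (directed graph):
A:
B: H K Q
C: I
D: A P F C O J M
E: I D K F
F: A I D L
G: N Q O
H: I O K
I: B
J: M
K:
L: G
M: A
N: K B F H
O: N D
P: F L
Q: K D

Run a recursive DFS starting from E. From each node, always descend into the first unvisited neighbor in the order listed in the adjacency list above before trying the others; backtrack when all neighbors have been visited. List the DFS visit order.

E -> I -> B -> H -> O -> N -> K -> F -> A -> D -> P -> L -> G -> Q -> C -> J -> M

Visit E
E → I
I → B
B → H
H → O
O → N
N → K
N → F
F → A
F → D
D → P
P → L
L → G
G → Q
D → C
D → J
J → M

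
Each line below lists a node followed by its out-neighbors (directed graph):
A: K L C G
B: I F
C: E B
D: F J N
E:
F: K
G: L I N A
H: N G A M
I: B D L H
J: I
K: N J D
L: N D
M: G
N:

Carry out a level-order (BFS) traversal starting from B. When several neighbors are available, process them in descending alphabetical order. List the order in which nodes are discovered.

Visit B; enqueue I, F → queue [I, F]
Visit I; enqueue L, H, D → queue [F, L, H, D]
Visit F; enqueue K → queue [L, H, D, K]
Visit L; enqueue N → queue [H, D, K, N]
Visit H; enqueue M, G, A → queue [D, K, N, M, G, A]
Visit D; enqueue J → queue [K, N, M, G, A, J]
Visit K → queue [N, M, G, A, J]
Visit N → queue [M, G, A, J]
Visit M → queue [G, A, J]
Visit G → queue [A, J]
Visit A; enqueue C → queue [J, C]
Visit J → queue [C]
Visit C; enqueue E → queue [E]
Visit E → queue []

B → I → F → L → H → D → K → N → M → G → A → J → C → E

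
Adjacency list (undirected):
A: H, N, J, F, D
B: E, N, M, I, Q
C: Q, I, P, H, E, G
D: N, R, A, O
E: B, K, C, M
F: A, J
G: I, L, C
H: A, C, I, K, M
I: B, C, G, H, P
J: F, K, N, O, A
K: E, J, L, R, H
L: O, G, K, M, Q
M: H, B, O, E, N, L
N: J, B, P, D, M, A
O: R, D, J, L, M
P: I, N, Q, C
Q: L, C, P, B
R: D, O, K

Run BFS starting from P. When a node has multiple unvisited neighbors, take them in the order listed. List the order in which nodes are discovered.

Visit P; enqueue I, N, Q, C → queue [I, N, Q, C]
Visit I; enqueue B, G, H → queue [N, Q, C, B, G, H]
Visit N; enqueue J, D, M, A → queue [Q, C, B, G, H, J, D, M, A]
Visit Q; enqueue L → queue [C, B, G, H, J, D, M, A, L]
Visit C; enqueue E → queue [B, G, H, J, D, M, A, L, E]
Visit B → queue [G, H, J, D, M, A, L, E]
Visit G → queue [H, J, D, M, A, L, E]
Visit H; enqueue K → queue [J, D, M, A, L, E, K]
Visit J; enqueue F, O → queue [D, M, A, L, E, K, F, O]
Visit D; enqueue R → queue [M, A, L, E, K, F, O, R]
Visit M → queue [A, L, E, K, F, O, R]
Visit A → queue [L, E, K, F, O, R]
Visit L → queue [E, K, F, O, R]
Visit E → queue [K, F, O, R]
Visit K → queue [F, O, R]
Visit F → queue [O, R]
Visit O → queue [R]
Visit R → queue []

P, I, N, Q, C, B, G, H, J, D, M, A, L, E, K, F, O, R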